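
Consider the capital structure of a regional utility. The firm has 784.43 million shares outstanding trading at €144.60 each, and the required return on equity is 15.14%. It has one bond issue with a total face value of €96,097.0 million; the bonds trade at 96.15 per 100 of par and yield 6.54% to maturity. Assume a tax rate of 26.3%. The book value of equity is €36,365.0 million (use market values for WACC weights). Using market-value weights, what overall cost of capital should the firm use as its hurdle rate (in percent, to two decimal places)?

10.51%

Market value of equity E = 144.6 × 784.43m = 113428.578m. Market value of debt D = 96097m × 96.15/100 = 92397.2655m.
Total capital V = 113428.578 + 92397.2655 = 205825.8435.
Equity: weight = 113428.578/205825.8435 = 0.5511; cost = 15.14%.
Bonds outstanding: weight = 92397.2655/205825.8435 = 0.4489; after-tax cost = 6.54% × (1 − 26.3%) = 4.8200%.
WACC = 0.5511 × 15.1400% + 0.4489 × 4.8200% = 10.5072%.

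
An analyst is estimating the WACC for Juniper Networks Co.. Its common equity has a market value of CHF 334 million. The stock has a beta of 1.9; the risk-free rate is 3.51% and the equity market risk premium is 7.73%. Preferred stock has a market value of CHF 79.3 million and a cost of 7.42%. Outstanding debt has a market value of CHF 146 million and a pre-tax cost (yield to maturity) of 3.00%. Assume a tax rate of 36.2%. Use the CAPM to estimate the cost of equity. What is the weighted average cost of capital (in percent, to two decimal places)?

12.42%

Cost of equity via CAPM: Re = 3.51% + 1.9 × 7.73% = 18.1970%.
Total capital V = 334 + 79.3 + 146 = 559.3.
Equity: weight = 334/559.3 = 0.5972; cost = 18.197%.
Preferred: weight = 79.3/559.3 = 0.1418; cost = 7.42%.
Debt: weight = 146/559.3 = 0.2610; after-tax cost = 3% × (1 − 36.2%) = 1.9140%.
WACC = 0.5972 × 18.1970% + 0.1418 × 7.4200% + 0.2610 × 1.9140% = 12.4185%.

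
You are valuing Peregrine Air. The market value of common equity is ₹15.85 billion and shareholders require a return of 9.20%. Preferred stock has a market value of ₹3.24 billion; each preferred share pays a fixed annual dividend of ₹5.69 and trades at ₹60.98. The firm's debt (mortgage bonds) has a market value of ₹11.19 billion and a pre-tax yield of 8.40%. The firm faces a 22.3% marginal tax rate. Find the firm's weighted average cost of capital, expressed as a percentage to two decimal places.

Cost of preferred: Rp = 5.69 / 60.98 = 9.3309%.
Total capital V = 15.85 + 3.24 + 11.19 = 30.28.
Equity: weight = 15.85/30.28 = 0.5234; cost = 9.2%.
Preferred: weight = 3.24/30.28 = 0.1070; cost = 9.3309%.
Mortgage bonds: weight = 11.19/30.28 = 0.3696; after-tax cost = 8.4% × (1 − 22.3%) = 6.5268%.
WACC = 0.5234 × 9.2000% + 0.1070 × 9.3309% + 0.3696 × 6.5268% = 8.2261%.

8.23%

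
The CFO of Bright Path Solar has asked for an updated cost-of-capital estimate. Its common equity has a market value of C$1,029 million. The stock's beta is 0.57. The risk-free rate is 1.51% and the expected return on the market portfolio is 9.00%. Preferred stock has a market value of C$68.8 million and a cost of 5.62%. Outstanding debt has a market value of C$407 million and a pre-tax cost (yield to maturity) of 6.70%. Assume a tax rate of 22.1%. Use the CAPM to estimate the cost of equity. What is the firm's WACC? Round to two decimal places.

Market risk premium = 9.0% − 1.51% = 7.49%.
Cost of equity via CAPM: Re = 1.51% + 0.57 × 7.49% = 5.7793%.
Total capital V = 1029 + 68.8 + 407 = 1504.8.
Equity: weight = 1029/1504.8 = 0.6838; cost = 5.7793%.
Preferred: weight = 68.8/1504.8 = 0.0457; cost = 5.62%.
Debt: weight = 407/1504.8 = 0.2705; after-tax cost = 6.7% × (1 − 22.1%) = 5.2193%.
WACC = 0.6838 × 5.7793% + 0.0457 × 5.6200% + 0.2705 × 5.2193% = 5.6206%.

5.62%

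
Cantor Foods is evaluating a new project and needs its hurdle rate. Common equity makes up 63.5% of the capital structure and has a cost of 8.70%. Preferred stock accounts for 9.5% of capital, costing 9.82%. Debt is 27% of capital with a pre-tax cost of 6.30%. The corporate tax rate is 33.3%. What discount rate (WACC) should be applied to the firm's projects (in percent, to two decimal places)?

After-tax cost of debt = 6.3% × (1 − 33.3%) = 4.2021%.
WACC = 0.635 × 8.7000% + 0.095 × 9.8200% + 0.270 × 4.2021% = 7.5920%.

7.59%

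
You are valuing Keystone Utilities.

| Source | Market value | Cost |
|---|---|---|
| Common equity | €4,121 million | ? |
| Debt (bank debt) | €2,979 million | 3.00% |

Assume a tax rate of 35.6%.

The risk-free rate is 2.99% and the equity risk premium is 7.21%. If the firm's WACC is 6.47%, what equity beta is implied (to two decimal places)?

Total capital V = 4121 + 2979 = 7100.
Equity weight = 4121/7100 = 0.5804.
Bank debt weight = 2979/7100 = 0.4196.
Debt contribution = 0.4196 × 3% × (1 − 35.6%) = 0.8106%.
Required equity contribution = 6.47% − 0.8106% = 5.6594%  ⇒  Re = 9.7504%.
CAPM: 9.7504% = 2.99% + β × 7.21%  ⇒  β = 0.9376.

0.94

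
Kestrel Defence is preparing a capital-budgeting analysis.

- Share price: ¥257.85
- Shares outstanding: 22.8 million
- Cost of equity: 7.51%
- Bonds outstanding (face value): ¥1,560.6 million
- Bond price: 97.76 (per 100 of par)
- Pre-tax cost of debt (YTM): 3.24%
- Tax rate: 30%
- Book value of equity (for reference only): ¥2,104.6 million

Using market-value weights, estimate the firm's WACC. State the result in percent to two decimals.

Market value of equity E = 257.85 × 22.8m = 5878.98m. Market value of debt D = 1560.6m × 97.76/100 = 1525.64256m.
Total capital V = 5878.98 + 1525.64256 = 7404.62256.
Equity: weight = 5878.98/7404.62256 = 0.7940; cost = 7.51%.
Bonds outstanding: weight = 1525.64256/7404.62256 = 0.2060; after-tax cost = 3.24% × (1 − 30%) = 2.2680%.
WACC = 0.7940 × 7.5100% + 0.2060 × 2.2680% = 6.4299%.

6.43%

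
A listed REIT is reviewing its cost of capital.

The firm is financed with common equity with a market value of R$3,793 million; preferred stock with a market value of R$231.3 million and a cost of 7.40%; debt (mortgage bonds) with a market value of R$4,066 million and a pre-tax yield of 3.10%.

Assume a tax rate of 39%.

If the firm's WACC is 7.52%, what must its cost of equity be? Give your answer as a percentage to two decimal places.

13.56%

Total capital V = 3793 + 231.3 + 4066 = 8090.3.
Equity weight = 3793/8090.3 = 0.4688.
Preferred weight = 231.3/8090.3 = 0.0286.
Mortgage bonds weight = 4066/8090.3 = 0.5026.
Debt contribution = 0.5026 × 3.1% × (1 − 39%) = 0.9504%.
Preferred contribution = 0.0286 × 7.4% = 0.2116%.
Required equity contribution = 7.52% − 1.1619% = 6.3581%.
Re = 6.3581% / 0.4688 = 13.5615%.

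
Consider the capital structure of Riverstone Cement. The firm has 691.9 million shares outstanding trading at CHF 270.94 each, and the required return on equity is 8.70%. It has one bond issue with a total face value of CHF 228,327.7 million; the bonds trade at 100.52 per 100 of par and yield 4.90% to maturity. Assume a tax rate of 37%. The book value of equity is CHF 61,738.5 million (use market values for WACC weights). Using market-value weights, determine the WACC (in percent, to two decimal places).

5.61%

Market value of equity E = 270.94 × 691.9m = 187463.386m. Market value of debt D = 228327.7m × 100.52/100 = 229515.00404m.
Total capital V = 187463.386 + 229515.00404 = 416978.39004.
Equity: weight = 187463.386/416978.39004 = 0.4496; cost = 8.7%.
Bonds outstanding: weight = 229515.00404/416978.39004 = 0.5504; after-tax cost = 4.9% × (1 − 37%) = 3.0870%.
WACC = 0.4496 × 8.7000% + 0.5504 × 3.0870% = 5.6105%.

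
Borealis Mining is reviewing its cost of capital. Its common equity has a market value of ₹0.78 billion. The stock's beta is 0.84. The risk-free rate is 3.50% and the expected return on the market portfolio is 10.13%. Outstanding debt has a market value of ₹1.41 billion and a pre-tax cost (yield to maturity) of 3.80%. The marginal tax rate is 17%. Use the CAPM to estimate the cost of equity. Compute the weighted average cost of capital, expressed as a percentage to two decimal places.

5.26%

Market risk premium = 10.13% − 3.5% = 6.63%.
Cost of equity via CAPM: Re = 3.5% + 0.84 × 6.63% = 9.0692%.
Total capital V = 0.78 + 1.41 = 2.19.
Equity: weight = 0.78/2.19 = 0.3562; cost = 9.0692%.
Debt: weight = 1.41/2.19 = 0.6438; after-tax cost = 3.8% × (1 − 17%) = 3.1540%.
WACC = 0.3562 × 9.0692% + 0.6438 × 3.1540% = 5.2608%.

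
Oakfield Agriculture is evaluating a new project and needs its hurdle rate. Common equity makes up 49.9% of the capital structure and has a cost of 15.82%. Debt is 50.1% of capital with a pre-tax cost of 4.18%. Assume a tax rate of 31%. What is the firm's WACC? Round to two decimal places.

After-tax cost of debt = 4.18% × (1 − 31%) = 2.8842%.
WACC = 0.499 × 15.8200% + 0.501 × 2.8842% = 9.3392%.

9.34%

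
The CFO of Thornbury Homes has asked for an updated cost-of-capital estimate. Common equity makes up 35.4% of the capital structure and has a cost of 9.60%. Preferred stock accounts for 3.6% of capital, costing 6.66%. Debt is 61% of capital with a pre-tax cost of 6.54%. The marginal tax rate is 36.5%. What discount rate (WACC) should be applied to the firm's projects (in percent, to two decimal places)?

After-tax cost of debt = 6.54% × (1 − 36.5%) = 4.1529%.
WACC = 0.354 × 9.6000% + 0.036 × 6.6600% + 0.610 × 4.1529% = 6.1714%.

6.17%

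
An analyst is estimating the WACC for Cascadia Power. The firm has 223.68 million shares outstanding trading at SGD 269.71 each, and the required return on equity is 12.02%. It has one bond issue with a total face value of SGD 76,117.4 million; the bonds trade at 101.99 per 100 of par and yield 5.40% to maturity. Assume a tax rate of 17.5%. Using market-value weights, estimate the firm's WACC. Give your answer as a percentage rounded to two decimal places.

7.76%

Market value of equity E = 269.71 × 223.68m = 60328.7328m. Market value of debt D = 76117.4m × 101.99/100 = 77632.13626m.
Total capital V = 60328.7328 + 77632.13626 = 137960.86906.
Equity: weight = 60328.7328/137960.86906 = 0.4373; cost = 12.02%.
Bonds outstanding: weight = 77632.13626/137960.86906 = 0.5627; after-tax cost = 5.4% × (1 − 17.5%) = 4.4550%.
WACC = 0.4373 × 12.0200% + 0.5627 × 4.4550% = 7.7631%.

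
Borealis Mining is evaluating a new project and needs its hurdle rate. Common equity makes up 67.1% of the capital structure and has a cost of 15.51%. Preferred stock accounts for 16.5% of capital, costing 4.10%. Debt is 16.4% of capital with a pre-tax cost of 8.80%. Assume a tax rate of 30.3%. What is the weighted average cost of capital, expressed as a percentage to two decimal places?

12.09%

After-tax cost of debt = 8.8% × (1 − 30.3%) = 6.1336%.
WACC = 0.671 × 15.5100% + 0.165 × 4.1000% + 0.164 × 6.1336% = 12.0896%.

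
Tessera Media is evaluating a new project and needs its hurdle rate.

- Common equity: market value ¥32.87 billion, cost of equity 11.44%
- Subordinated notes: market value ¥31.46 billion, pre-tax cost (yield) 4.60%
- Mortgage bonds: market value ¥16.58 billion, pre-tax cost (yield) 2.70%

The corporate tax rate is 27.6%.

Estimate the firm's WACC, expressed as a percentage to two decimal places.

6.34%

Total capital V = 32.87 + 31.46 + 16.58 = 80.91.
Equity: weight = 32.87/80.91 = 0.4063; cost = 11.44%.
Subordinated notes: weight = 31.46/80.91 = 0.3888; after-tax cost = 4.6% × (1 − 27.6%) = 3.3304%.
Mortgage bonds: weight = 16.58/80.91 = 0.2049; after-tax cost = 2.7% × (1 − 27.6%) = 1.9548%.
WACC = 0.4063 × 11.4400% + 0.3888 × 3.3304% + 0.2049 × 1.9548% = 6.3431%.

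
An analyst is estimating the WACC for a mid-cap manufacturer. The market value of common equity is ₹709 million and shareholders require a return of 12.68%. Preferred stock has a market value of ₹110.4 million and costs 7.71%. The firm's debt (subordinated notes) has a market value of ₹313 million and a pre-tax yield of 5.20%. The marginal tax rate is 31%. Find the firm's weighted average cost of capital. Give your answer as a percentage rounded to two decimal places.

Total capital V = 709 + 110.4 + 313 = 1132.4.
Equity: weight = 709/1132.4 = 0.6261; cost = 12.68%.
Preferred: weight = 110.4/1132.4 = 0.0975; cost = 7.71%.
Subordinated notes: weight = 313/1132.4 = 0.2764; after-tax cost = 5.2% × (1 − 31%) = 3.5880%.
WACC = 0.6261 × 12.6800% + 0.0975 × 7.7100% + 0.2764 × 3.5880% = 9.6824%.

9.68%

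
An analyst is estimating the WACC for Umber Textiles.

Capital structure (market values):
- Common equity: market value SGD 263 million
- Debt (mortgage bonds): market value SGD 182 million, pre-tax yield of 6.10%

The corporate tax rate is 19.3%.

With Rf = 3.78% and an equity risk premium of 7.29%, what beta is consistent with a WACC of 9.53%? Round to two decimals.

1.23

Total capital V = 263 + 182 = 445.
Equity weight = 263/445 = 0.5910.
Mortgage bonds weight = 182/445 = 0.4090.
Debt contribution = 0.4090 × 6.1% × (1 − 19.3%) = 2.0133%.
Required equity contribution = 9.53% − 2.0133% = 7.5167%  ⇒  Re = 12.7183%.
CAPM: 12.7183% = 3.78% + β × 7.29%  ⇒  β = 1.2261.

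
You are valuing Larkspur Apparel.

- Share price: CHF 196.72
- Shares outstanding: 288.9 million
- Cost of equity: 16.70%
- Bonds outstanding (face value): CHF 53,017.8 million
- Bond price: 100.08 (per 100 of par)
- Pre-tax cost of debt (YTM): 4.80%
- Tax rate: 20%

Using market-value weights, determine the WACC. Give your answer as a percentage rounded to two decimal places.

10.49%

Market value of equity E = 196.72 × 288.9m = 56832.408m. Market value of debt D = 53017.8m × 100.08/100 = 53060.21424m.
Total capital V = 56832.408 + 53060.21424 = 109892.62224.
Equity: weight = 56832.408/109892.62224 = 0.5172; cost = 16.7%.
Bonds outstanding: weight = 53060.21424/109892.62224 = 0.4828; after-tax cost = 4.8% × (1 − 20%) = 3.8400%.
WACC = 0.5172 × 16.7000% + 0.4828 × 3.8400% = 10.4907%.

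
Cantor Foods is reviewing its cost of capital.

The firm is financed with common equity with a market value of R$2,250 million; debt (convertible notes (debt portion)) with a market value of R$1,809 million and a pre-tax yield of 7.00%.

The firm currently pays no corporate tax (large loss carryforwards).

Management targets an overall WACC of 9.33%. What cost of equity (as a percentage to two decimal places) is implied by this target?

11.20%

Total capital V = 2250 + 1809 = 4059.
Equity weight = 2250/4059 = 0.5543.
Convertible notes (debt portion) weight = 1809/4059 = 0.4457.
Debt contribution = 0.4457 × 7% × (1 − 0%) = 3.1197%.
Required equity contribution = 9.33% − 3.1197% = 6.2103%.
Re = 6.2103% / 0.5543 = 11.2033%.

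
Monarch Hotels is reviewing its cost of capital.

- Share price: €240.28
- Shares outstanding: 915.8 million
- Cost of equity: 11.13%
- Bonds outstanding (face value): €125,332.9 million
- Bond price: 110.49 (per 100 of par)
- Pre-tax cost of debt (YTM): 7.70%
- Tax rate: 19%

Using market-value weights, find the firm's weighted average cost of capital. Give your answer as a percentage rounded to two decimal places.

Market value of equity E = 240.28 × 915.8m = 220048.424m. Market value of debt D = 125332.9m × 110.49/100 = 138480.32121m.
Total capital V = 220048.424 + 138480.32121 = 358528.74521.
Equity: weight = 220048.424/358528.74521 = 0.6138; cost = 11.13%.
Bonds outstanding: weight = 138480.32121/358528.74521 = 0.3862; after-tax cost = 7.7% × (1 − 19%) = 6.2370%.
WACC = 0.6138 × 11.1300% + 0.3862 × 6.2370% = 9.2401%.

9.24%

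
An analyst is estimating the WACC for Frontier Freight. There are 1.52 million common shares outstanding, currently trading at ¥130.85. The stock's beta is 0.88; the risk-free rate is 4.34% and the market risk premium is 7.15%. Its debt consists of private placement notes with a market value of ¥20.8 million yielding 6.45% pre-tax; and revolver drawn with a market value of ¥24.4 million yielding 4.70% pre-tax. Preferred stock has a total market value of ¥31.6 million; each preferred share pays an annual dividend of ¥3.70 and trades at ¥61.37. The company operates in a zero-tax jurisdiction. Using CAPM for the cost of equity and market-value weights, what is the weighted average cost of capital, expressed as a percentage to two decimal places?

9.26%

Cost of equity via CAPM: Re = 4.34% + 0.88 × 7.15% = 10.6320%.
Cost of preferred: Rp = 3.7 / 61.37 = 6.0290%.
Market value of equity E = 130.85 × 1.52m = 198.892m.
Total capital V = 198.892 + 31.6 + 20.8 + 24.4 = 275.692.
Equity: weight = 198.892/275.692 = 0.7214; cost = 10.632%.
Preferred: weight = 31.6/275.692 = 0.1146; cost = 6.029%.
Private placement notes: weight = 20.8/275.692 = 0.0754; after-tax cost = 6.45% × (1 − 0%) = 6.4500%.
Revolver drawn: weight = 24.4/275.692 = 0.0885; after-tax cost = 4.7% × (1 − 0%) = 4.7000%.
WACC = 0.7214 × 10.6320% + 0.1146 × 6.0290% + 0.0754 × 6.4500% + 0.0885 × 4.7000% = 9.2639%.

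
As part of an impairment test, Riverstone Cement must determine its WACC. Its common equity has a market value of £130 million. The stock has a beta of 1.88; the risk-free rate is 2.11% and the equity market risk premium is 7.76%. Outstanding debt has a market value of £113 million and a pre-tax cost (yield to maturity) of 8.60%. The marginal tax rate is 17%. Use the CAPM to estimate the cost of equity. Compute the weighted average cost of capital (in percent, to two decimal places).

12.25%

Cost of equity via CAPM: Re = 2.11% + 1.88 × 7.76% = 16.6988%.
Total capital V = 130 + 113 = 243.
Equity: weight = 130/243 = 0.5350; cost = 16.6988%.
Debt: weight = 113/243 = 0.4650; after-tax cost = 8.6% × (1 − 17%) = 7.1380%.
WACC = 0.5350 × 16.6988% + 0.4650 × 7.1380% = 12.2528%.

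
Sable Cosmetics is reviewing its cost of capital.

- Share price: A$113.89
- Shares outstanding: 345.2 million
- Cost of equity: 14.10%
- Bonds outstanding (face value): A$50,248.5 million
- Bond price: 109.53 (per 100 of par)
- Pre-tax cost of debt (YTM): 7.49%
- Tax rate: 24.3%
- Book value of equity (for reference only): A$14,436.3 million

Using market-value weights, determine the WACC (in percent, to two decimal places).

Market value of equity E = 113.89 × 345.2m = 39314.828m. Market value of debt D = 50248.5m × 109.53/100 = 55037.18205m.
Total capital V = 39314.828 + 55037.18205 = 94352.01005.
Equity: weight = 39314.828/94352.01005 = 0.4167; cost = 14.1%.
Bonds outstanding: weight = 55037.18205/94352.01005 = 0.5833; after-tax cost = 7.49% × (1 − 24.3%) = 5.6699%.
WACC = 0.4167 × 14.1000% + 0.5833 × 5.6699% = 9.1826%.

9.18%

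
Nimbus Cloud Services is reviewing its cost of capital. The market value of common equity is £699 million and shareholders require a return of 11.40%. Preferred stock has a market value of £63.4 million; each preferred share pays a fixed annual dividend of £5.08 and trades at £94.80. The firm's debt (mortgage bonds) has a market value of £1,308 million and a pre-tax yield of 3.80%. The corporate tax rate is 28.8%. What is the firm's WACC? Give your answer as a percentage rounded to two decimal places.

Cost of preferred: Rp = 5.08 / 94.8 = 5.3586%.
Total capital V = 699 + 63.4 + 1308 = 2070.4.
Equity: weight = 699/2070.4 = 0.3376; cost = 11.4%.
Preferred: weight = 63.4/2070.4 = 0.0306; cost = 5.3586%.
Mortgage bonds: weight = 1308/2070.4 = 0.6318; after-tax cost = 3.8% × (1 − 28.8%) = 2.7056%.
WACC = 0.3376 × 11.4000% + 0.0306 × 5.3586% + 0.6318 × 2.7056% = 5.7222%.

5.72%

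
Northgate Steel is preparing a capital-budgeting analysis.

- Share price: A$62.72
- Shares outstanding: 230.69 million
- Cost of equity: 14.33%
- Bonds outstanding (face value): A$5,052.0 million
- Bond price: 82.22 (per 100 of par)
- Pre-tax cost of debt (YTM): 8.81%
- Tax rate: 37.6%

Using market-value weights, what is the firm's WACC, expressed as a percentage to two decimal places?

12.36%

Market value of equity E = 62.72 × 230.69m = 14468.8768m. Market value of debt D = 5052m × 82.22/100 = 4153.7544m.
Total capital V = 14468.8768 + 4153.7544 = 18622.6312.
Equity: weight = 14468.8768/18622.6312 = 0.7770; cost = 14.33%.
Bonds outstanding: weight = 4153.7544/18622.6312 = 0.2230; after-tax cost = 8.81% × (1 − 37.6%) = 5.4974%.
WACC = 0.7770 × 14.3300% + 0.2230 × 5.4974% = 12.3599%.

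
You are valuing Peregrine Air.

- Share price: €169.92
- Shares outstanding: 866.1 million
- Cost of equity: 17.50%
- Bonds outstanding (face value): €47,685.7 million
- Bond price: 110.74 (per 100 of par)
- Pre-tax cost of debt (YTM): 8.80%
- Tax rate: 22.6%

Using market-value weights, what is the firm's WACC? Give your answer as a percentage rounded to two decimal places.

Market value of equity E = 169.92 × 866.1m = 147167.712m. Market value of debt D = 47685.7m × 110.74/100 = 52807.14418m.
Total capital V = 147167.712 + 52807.14418 = 199974.85618.
Equity: weight = 147167.712/199974.85618 = 0.7359; cost = 17.5%.
Bonds outstanding: weight = 52807.14418/199974.85618 = 0.2641; after-tax cost = 8.8% × (1 − 22.6%) = 6.8112%.
WACC = 0.7359 × 17.5000% + 0.2641 × 6.8112% = 14.6774%.

14.68%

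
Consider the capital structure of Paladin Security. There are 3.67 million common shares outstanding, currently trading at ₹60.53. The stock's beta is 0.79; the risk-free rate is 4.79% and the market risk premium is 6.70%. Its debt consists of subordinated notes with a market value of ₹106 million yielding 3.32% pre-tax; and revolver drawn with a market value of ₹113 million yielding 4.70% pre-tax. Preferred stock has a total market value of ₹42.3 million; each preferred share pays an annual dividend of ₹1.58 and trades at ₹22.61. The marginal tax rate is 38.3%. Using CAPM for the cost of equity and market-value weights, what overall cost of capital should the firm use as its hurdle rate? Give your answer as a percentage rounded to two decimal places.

Cost of equity via CAPM: Re = 4.79% + 0.79 × 6.7% = 10.0830%.
Cost of preferred: Rp = 1.58 / 22.61 = 6.9881%.
Market value of equity E = 60.53 × 3.67m = 222.1451m.
Total capital V = 222.1451 + 42.3 + 106 + 113 = 483.4451.
Equity: weight = 222.1451/483.4451 = 0.4595; cost = 10.083%.
Preferred: weight = 42.3/483.4451 = 0.0875; cost = 6.9881%.
Subordinated notes: weight = 106/483.4451 = 0.2193; after-tax cost = 3.32% × (1 − 38.3%) = 2.0484%.
Revolver drawn: weight = 113/483.4451 = 0.2337; after-tax cost = 4.7% × (1 − 38.3%) = 2.8999%.
WACC = 0.4595 × 10.0830% + 0.0875 × 6.9881% + 0.2193 × 2.0484% + 0.2337 × 2.8999% = 6.3716%.

6.37%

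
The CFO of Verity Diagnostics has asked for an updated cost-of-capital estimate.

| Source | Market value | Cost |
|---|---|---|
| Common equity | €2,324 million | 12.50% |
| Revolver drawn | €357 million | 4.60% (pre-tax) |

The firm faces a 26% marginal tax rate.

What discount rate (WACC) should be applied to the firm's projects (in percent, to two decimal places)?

11.29%

Total capital V = 2324 + 357 = 2681.
Equity: weight = 2324/2681 = 0.8668; cost = 12.5%.
Revolver drawn: weight = 357/2681 = 0.1332; after-tax cost = 4.6% × (1 − 26%) = 3.4040%.
WACC = 0.8668 × 12.5000% + 0.1332 × 3.4040% = 11.2888%.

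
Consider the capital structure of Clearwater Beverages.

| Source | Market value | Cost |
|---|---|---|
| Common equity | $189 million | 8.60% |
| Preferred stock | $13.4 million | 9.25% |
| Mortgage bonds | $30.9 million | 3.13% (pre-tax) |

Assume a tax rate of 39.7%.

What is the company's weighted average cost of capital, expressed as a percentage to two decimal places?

7.75%

Total capital V = 189 + 13.4 + 30.9 = 233.3.
Equity: weight = 189/233.3 = 0.8101; cost = 8.6%.
Preferred: weight = 13.4/233.3 = 0.0574; cost = 9.25%.
Mortgage bonds: weight = 30.9/233.3 = 0.1324; after-tax cost = 3.13% × (1 − 39.7%) = 1.8874%.
WACC = 0.8101 × 8.6000% + 0.0574 × 9.2500% + 0.1324 × 1.8874% = 7.7483%.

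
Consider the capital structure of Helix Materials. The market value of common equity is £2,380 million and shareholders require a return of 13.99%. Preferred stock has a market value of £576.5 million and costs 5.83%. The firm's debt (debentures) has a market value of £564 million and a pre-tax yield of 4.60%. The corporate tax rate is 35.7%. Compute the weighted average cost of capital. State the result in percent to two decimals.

Total capital V = 2380 + 576.5 + 564 = 3520.5.
Equity: weight = 2380/3520.5 = 0.6760; cost = 13.99%.
Preferred: weight = 576.5/3520.5 = 0.1638; cost = 5.83%.
Debentures: weight = 564/3520.5 = 0.1602; after-tax cost = 4.6% × (1 − 35.7%) = 2.9578%.
WACC = 0.6760 × 13.9900% + 0.1638 × 5.8300% + 0.1602 × 2.9578% = 10.8863%.

10.89%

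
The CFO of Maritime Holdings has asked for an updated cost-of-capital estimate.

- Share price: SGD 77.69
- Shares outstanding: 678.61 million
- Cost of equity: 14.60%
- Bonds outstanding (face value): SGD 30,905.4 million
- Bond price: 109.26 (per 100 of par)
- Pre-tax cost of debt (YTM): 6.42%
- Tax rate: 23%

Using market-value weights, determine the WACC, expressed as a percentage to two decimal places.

Market value of equity E = 77.69 × 678.61m = 52721.2109m. Market value of debt D = 30905.4m × 109.26/100 = 33767.24004m.
Total capital V = 52721.2109 + 33767.24004 = 86488.45094.
Equity: weight = 52721.2109/86488.45094 = 0.6096; cost = 14.6%.
Bonds outstanding: weight = 33767.24004/86488.45094 = 0.3904; after-tax cost = 6.42% × (1 − 23%) = 4.9434%.
WACC = 0.6096 × 14.6000% + 0.3904 × 4.9434% = 10.8298%.

10.83%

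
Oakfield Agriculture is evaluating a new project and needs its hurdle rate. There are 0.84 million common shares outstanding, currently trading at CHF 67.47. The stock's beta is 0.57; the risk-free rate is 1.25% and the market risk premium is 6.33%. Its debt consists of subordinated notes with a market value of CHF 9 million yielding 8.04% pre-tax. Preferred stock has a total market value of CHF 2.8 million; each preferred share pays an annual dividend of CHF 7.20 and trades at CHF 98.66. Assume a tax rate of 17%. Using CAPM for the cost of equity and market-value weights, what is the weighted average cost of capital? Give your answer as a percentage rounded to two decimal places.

5.20%

Cost of equity via CAPM: Re = 1.25% + 0.57 × 6.33% = 4.8581%.
Cost of preferred: Rp = 7.2 / 98.66 = 7.2978%.
Market value of equity E = 67.47 × 0.84m = 56.6748m.
Total capital V = 56.6748 + 2.8 + 9 = 68.4748.
Equity: weight = 56.6748/68.4748 = 0.8277; cost = 4.8581%.
Preferred: weight = 2.8/68.4748 = 0.0409; cost = 7.2978%.
Subordinated notes: weight = 9/68.4748 = 0.1314; after-tax cost = 8.04% × (1 − 17%) = 6.6732%.
WACC = 0.8277 × 4.8581% + 0.0409 × 7.2978% + 0.1314 × 6.6732% = 5.1964%.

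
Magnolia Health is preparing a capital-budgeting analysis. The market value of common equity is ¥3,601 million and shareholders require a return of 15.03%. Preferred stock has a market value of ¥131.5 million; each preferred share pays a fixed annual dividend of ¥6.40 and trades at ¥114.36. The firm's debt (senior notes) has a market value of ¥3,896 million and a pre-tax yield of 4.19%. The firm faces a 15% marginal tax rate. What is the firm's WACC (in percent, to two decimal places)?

9.01%

Cost of preferred: Rp = 6.4 / 114.36 = 5.5964%.
Total capital V = 3601 + 131.5 + 3896 = 7628.5.
Equity: weight = 3601/7628.5 = 0.4720; cost = 15.03%.
Preferred: weight = 131.5/7628.5 = 0.0172; cost = 5.5964%.
Senior notes: weight = 3896/7628.5 = 0.5107; after-tax cost = 4.19% × (1 − 15%) = 3.5615%.
WACC = 0.4720 × 15.0300% + 0.0172 × 5.5964% + 0.5107 × 3.5615% = 9.0102%.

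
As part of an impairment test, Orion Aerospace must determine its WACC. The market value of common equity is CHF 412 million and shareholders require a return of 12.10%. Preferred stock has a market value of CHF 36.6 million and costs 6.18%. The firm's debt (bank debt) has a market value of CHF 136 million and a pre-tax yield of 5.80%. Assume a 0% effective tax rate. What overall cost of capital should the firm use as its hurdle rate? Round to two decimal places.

Total capital V = 412 + 36.6 + 136 = 584.6.
Equity: weight = 412/584.6 = 0.7048; cost = 12.1%.
Preferred: weight = 36.6/584.6 = 0.0626; cost = 6.18%.
Bank debt: weight = 136/584.6 = 0.2326; after-tax cost = 5.8% × (1 − 0%) = 5.8000%.
WACC = 0.7048 × 12.1000% + 0.0626 × 6.1800% + 0.2326 × 5.8000% = 10.2637%.

10.26%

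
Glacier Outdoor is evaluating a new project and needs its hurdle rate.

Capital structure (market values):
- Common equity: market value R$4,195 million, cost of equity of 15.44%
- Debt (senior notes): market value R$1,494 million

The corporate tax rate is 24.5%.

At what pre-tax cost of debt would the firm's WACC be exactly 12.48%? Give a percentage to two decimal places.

5.52%

Total capital V = 4195 + 1494 = 5689.
Equity weight = 4195/5689 = 0.7374.
Senior notes weight = 1494/5689 = 0.2626.
Equity contribution = 0.7374 × 15.44% = 11.3853%.
Remaining for debt = 12.48% − 11.3853% = 1.0947%.
Rd × (1 − 24.5%) × 0.2626 = 1.0947%  ⇒  Rd = 5.5214%.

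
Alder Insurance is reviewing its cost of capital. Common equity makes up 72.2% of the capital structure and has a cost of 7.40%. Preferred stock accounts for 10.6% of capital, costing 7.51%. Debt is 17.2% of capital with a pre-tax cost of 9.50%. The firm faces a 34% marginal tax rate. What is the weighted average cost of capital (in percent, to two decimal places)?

7.22%

After-tax cost of debt = 9.5% × (1 − 34%) = 6.2700%.
WACC = 0.722 × 7.4000% + 0.106 × 7.5100% + 0.172 × 6.2700% = 7.2173%.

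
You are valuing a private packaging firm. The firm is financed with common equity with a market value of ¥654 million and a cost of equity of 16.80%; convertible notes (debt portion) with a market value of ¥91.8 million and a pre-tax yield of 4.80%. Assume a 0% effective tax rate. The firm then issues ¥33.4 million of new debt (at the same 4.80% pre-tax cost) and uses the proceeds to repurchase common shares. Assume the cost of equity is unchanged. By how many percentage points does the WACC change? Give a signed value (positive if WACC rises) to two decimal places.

-0.54 pp

Current WACC:
Total capital V = 654 + 91.8 = 745.8.
Equity: weight = 654/745.8 = 0.8769; cost = 16.8%.
Convertible notes (debt portion): weight = 91.8/745.8 = 0.1231; after-tax cost = 4.8% × (1 − 0%) = 4.8000%.
WACC = 0.8769 × 16.8000% + 0.1231 × 4.8000% = 15.3229%.
After the change:
Total capital V = 620.6 + 125.2 = 745.8.
Equity: weight = 620.6/745.8 = 0.8321; cost = 16.8%.
Convertible notes (debt portion): weight = 125.2/745.8 = 0.1679; after-tax cost = 4.8% × (1 − 0%) = 4.8000%.
WACC = 0.8321 × 16.8000% + 0.1679 × 4.8000% = 14.7855%.
Change in WACC = 14.7855% − 15.3229% = -0.5374 pp.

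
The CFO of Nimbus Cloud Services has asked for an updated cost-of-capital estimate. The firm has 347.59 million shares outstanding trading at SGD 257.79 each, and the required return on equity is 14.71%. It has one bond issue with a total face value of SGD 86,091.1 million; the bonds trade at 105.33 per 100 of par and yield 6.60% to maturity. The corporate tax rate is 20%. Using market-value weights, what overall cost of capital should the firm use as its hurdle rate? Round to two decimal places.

9.97%

Market value of equity E = 257.79 × 347.59m = 89605.2261m. Market value of debt D = 86091.1m × 105.33/100 = 90679.75563m.
Total capital V = 89605.2261 + 90679.75563 = 180284.98173.
Equity: weight = 89605.2261/180284.98173 = 0.4970; cost = 14.71%.
Bonds outstanding: weight = 90679.75563/180284.98173 = 0.5030; after-tax cost = 6.6% × (1 − 20%) = 5.2800%.
WACC = 0.4970 × 14.7100% + 0.5030 × 5.2800% = 9.9669%.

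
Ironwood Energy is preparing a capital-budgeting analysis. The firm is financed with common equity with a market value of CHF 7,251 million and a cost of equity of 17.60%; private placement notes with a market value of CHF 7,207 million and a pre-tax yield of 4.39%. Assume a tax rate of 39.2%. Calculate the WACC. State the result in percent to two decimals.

Total capital V = 7251 + 7207 = 14458.
Equity: weight = 7251/14458 = 0.5015; cost = 17.6%.
Private placement notes: weight = 7207/14458 = 0.4985; after-tax cost = 4.39% × (1 − 39.2%) = 2.6691%.
WACC = 0.5015 × 17.6000% + 0.4985 × 2.6691% = 10.1573%.

10.16%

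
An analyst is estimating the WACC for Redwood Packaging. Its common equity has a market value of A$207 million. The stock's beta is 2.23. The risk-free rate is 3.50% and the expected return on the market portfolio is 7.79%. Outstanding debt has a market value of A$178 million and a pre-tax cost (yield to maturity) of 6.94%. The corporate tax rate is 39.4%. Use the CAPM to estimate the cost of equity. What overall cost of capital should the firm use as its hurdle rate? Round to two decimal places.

Market risk premium = 7.79% − 3.5% = 4.29%.
Cost of equity via CAPM: Re = 3.5% + 2.23 × 4.29% = 13.0667%.
Total capital V = 207 + 178 = 385.
Equity: weight = 207/385 = 0.5377; cost = 13.0667%.
Debt: weight = 178/385 = 0.4623; after-tax cost = 6.94% × (1 − 39.4%) = 4.2056%.
WACC = 0.5377 × 13.0667% + 0.4623 × 4.2056% = 8.9699%.

8.97%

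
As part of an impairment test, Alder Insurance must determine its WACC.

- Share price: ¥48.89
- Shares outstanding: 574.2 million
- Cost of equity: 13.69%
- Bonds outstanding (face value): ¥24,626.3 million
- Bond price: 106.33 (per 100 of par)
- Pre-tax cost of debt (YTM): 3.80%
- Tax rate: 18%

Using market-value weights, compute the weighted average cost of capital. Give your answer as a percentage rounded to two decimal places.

8.59%

Market value of equity E = 48.89 × 574.2m = 28072.638m. Market value of debt D = 24626.3m × 106.33/100 = 26185.14479m.
Total capital V = 28072.638 + 26185.14479 = 54257.78279.
Equity: weight = 28072.638/54257.78279 = 0.5174; cost = 13.69%.
Bonds outstanding: weight = 26185.14479/54257.78279 = 0.4826; after-tax cost = 3.8% × (1 − 18%) = 3.1160%.
WACC = 0.5174 × 13.6900% + 0.4826 × 3.1160% = 8.5869%.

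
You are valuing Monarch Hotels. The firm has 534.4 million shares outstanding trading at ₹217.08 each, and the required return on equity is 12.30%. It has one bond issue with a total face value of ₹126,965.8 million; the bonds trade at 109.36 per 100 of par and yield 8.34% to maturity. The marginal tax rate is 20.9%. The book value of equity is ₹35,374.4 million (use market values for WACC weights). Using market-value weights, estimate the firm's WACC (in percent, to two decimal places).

9.19%

Market value of equity E = 217.08 × 534.4m = 116007.552m. Market value of debt D = 126965.8m × 109.36/100 = 138849.79888m.
Total capital V = 116007.552 + 138849.79888 = 254857.35088.
Equity: weight = 116007.552/254857.35088 = 0.4552; cost = 12.3%.
Bonds outstanding: weight = 138849.79888/254857.35088 = 0.5448; after-tax cost = 8.34% × (1 − 20.9%) = 6.5969%.
WACC = 0.4552 × 12.3000% + 0.5448 × 6.5969% = 9.1929%.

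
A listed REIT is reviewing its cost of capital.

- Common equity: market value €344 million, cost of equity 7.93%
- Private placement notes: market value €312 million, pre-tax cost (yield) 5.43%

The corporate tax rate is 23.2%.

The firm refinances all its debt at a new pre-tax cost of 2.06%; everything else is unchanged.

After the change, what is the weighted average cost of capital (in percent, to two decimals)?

4.91%

After the change:
Total capital V = 344 + 312 = 656.
Equity: weight = 344/656 = 0.5244; cost = 7.93%.
Private placement notes: weight = 312/656 = 0.4756; after-tax cost = 2.06% × (1 − 23.2%) = 1.5821%.
WACC = 0.5244 × 7.9300% + 0.4756 × 1.5821% = 4.9109%.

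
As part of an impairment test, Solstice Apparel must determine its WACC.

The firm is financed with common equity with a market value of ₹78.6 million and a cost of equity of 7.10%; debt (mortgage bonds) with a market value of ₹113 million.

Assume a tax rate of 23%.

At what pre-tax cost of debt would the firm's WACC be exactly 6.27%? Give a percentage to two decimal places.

7.39%

Total capital V = 78.6 + 113 = 191.6.
Equity weight = 78.6/191.6 = 0.4102.
Mortgage bonds weight = 113/191.6 = 0.5898.
Equity contribution = 0.4102 × 7.1% = 2.9126%.
Remaining for debt = 6.27% − 2.9126% = 3.3574%.
Rd × (1 − 23%) × 0.5898 = 3.3574%  ⇒  Rd = 7.3931%.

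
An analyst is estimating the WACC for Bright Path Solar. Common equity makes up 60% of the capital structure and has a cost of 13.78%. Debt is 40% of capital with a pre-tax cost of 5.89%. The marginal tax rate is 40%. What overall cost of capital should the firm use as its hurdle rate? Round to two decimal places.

9.68%

After-tax cost of debt = 5.89% × (1 − 40%) = 3.5340%.
WACC = 0.600 × 13.7800% + 0.400 × 3.5340% = 9.6816%.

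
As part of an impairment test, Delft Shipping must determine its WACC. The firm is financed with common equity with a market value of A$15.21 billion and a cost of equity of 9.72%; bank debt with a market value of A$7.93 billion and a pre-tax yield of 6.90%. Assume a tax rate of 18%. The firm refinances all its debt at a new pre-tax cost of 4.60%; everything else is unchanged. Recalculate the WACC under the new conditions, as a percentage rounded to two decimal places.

7.68%

After the change:
Total capital V = 15.21 + 7.93 = 23.14.
Equity: weight = 15.21/23.14 = 0.6573; cost = 9.72%.
Bank debt: weight = 7.93/23.14 = 0.3427; after-tax cost = 4.6% × (1 − 18%) = 3.7720%.
WACC = 0.6573 × 9.7200% + 0.3427 × 3.7720% = 7.6816%.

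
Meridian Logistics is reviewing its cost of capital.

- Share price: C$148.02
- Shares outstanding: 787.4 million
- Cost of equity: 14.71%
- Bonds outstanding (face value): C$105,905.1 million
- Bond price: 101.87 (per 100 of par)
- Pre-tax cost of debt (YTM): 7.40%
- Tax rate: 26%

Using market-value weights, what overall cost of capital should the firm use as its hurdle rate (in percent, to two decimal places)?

Market value of equity E = 148.02 × 787.4m = 116550.948m. Market value of debt D = 105905.1m × 101.87/100 = 107885.52537m.
Total capital V = 116550.948 + 107885.52537 = 224436.47337.
Equity: weight = 116550.948/224436.47337 = 0.5193; cost = 14.71%.
Bonds outstanding: weight = 107885.52537/224436.47337 = 0.4807; after-tax cost = 7.4% × (1 − 26%) = 5.4760%.
WACC = 0.5193 × 14.7100% + 0.4807 × 5.4760% = 10.2713%.

10.27%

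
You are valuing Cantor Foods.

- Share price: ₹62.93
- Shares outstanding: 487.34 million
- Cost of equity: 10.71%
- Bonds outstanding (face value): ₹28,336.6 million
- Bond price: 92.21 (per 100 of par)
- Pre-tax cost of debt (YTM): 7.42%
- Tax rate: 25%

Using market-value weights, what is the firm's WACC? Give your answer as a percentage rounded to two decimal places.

Market value of equity E = 62.93 × 487.34m = 30668.3062m. Market value of debt D = 28336.6m × 92.21/100 = 26129.17886m.
Total capital V = 30668.3062 + 26129.17886 = 56797.48506.
Equity: weight = 30668.3062/56797.48506 = 0.5400; cost = 10.71%.
Bonds outstanding: weight = 26129.17886/56797.48506 = 0.4600; after-tax cost = 7.42% × (1 − 25%) = 5.5650%.
WACC = 0.5400 × 10.7100% + 0.4600 × 5.5650% = 8.3431%.

8.34%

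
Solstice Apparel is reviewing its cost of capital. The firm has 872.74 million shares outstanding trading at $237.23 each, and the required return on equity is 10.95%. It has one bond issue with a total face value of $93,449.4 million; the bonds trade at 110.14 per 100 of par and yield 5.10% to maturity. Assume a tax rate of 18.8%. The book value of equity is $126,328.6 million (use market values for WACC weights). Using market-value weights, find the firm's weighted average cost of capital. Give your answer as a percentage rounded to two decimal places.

8.69%

Market value of equity E = 237.23 × 872.74m = 207040.1102m. Market value of debt D = 93449.4m × 110.14/100 = 102925.16916m.
Total capital V = 207040.1102 + 102925.16916 = 309965.27936.
Equity: weight = 207040.1102/309965.27936 = 0.6679; cost = 10.95%.
Bonds outstanding: weight = 102925.16916/309965.27936 = 0.3321; after-tax cost = 5.1% × (1 − 18.8%) = 4.1412%.
WACC = 0.6679 × 10.9500% + 0.3321 × 4.1412% = 8.6891%.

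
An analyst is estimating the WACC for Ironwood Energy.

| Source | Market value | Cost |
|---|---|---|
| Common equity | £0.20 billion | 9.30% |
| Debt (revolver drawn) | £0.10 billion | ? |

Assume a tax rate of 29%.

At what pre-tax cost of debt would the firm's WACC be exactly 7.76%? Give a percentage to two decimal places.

6.59%

Total capital V = 0.2 + 0.1 = 0.3.
Equity weight = 0.2/0.3 = 0.6667.
Revolver drawn weight = 0.1/0.3 = 0.3333.
Equity contribution = 0.6667 × 9.3% = 6.2000%.
Remaining for debt = 7.76% − 6.2000% = 1.5600%.
Rd × (1 − 29%) × 0.3333 = 1.5600%  ⇒  Rd = 6.5915%.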